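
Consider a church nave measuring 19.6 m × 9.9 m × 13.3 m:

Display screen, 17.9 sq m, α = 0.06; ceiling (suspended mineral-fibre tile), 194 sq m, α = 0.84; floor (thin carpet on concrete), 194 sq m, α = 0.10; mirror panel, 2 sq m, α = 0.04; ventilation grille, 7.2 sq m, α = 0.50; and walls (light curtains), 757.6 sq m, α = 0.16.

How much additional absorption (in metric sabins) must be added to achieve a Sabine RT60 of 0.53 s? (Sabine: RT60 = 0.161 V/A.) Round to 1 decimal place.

475.6 sabins

Total absorption A₁ = 17.9×0.06 + 194×0.84 + 194×0.10 + 2×0.04 + 7.2×0.50 + 757.6×0.16
  = 1.074 + 162.960 + 19.400 + 0.080 + 3.600 + 121.216 = 308.330 sq m sabins.
For T = 0.53 s, need A₂ = 0.161·V/T = 0.161·2580.732/0.53 = 783.958 sabins.
Additional absorption ΔA = 783.958 − 308.330 = 475.6 sabins.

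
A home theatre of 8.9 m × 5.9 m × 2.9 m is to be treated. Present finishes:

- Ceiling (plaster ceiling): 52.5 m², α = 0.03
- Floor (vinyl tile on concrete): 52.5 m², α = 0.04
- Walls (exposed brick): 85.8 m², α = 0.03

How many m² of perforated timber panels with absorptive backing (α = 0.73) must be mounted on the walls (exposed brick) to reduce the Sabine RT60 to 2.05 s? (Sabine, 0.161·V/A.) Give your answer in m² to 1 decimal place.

A₁ = Σ Sᵢαᵢ = 52.5*0.03 + 52.5*0.04 + 85.8*0.03 = 6.249 sabins.
Required A₂ = 0.161·152.279/2.05 = 11.959 sabins.
ΔA needed = 11.959 − 6.249 = 5.710 sabins.
Each m² of panel replacing the walls (exposed brick) adds (0.73 − 0.03) = 0.70 sabins.
Area = ΔA/Δα = 5.710/0.70 = 8.2 m².

8.2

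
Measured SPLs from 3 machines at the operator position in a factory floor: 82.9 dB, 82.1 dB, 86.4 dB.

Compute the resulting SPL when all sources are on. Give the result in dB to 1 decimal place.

Σ 10^(Lᵢ/10) = 7.937e+08.
Combined level = 10 log₁₀(7.937e+08) = 89.0 dB.

89.0 dB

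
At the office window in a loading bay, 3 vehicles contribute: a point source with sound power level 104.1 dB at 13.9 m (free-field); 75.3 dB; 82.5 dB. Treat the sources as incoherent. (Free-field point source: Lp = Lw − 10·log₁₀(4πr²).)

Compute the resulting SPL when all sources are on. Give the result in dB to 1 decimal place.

Source at 13.9 m: Lp = 104.1 − 10·log₁₀(4π·13.9²) = 104.1 − 10·log₁₀(2427.948) = 70.2 dB.
Σ 10^(Lᵢ/10) = 2.222e+08.
Combined level = 10 log₁₀(2.222e+08) = 83.5 dB.

83.5 dB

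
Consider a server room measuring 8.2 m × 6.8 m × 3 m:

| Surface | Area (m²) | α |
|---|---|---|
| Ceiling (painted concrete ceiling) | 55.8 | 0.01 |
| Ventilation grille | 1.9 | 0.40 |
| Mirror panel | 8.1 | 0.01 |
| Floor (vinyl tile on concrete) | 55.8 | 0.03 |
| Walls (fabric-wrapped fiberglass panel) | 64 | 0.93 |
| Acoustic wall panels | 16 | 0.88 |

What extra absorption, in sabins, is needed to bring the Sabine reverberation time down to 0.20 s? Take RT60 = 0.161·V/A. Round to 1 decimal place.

A₁ = Σ Sᵢαᵢ = 55.8*0.01 + 1.9*0.40 + 8.1*0.01 + 55.8*0.03 + 64*0.93 + 16*0.88 = 76.673 sabins.
Target A₂ = 0.161·167.28/0.20 = 134.660 sabins (V = 167.28 m³).
ΔA = A₂ − A₁ = 134.660 − 76.673 = 58.0 sabins.

58.0 sabins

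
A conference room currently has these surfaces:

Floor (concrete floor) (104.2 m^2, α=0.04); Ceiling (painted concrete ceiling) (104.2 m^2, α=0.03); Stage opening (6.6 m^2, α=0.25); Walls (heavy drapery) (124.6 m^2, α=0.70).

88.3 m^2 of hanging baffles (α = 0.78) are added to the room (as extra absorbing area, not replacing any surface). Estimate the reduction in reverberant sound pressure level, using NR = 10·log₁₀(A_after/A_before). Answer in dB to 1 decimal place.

A_before = Σ Sᵢαᵢ = 104.2×0.04 + 104.2×0.03 + 6.6×0.25 + 124.6×0.70 = 96.164 sabins.
Treatment contributes 88.3·0.78 = 68.874 sabins.
New total A_after = 165.038 sabins.
NR = 10·log₁₀(165.038/96.164) = 2.3 dB.

2.3 dB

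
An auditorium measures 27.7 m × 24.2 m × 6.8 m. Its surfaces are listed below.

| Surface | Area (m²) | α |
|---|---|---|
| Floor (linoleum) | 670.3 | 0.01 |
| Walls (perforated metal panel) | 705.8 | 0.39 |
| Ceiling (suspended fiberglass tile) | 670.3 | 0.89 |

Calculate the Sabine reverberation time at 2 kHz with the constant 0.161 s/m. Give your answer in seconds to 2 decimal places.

0.84 seconds

Total absorption A = 670.3×0.01 + 705.8×0.39 + 670.3×0.89
  = 6.703 + 275.262 + 596.567 = 878.532 m² sabins.
Volume V = 27.7 × 24.2 × 6.8 = 4558.312 m³.
RT60 = 0.161 · V / A = 0.161 × 4558.312 / 878.532 = 0.84 s.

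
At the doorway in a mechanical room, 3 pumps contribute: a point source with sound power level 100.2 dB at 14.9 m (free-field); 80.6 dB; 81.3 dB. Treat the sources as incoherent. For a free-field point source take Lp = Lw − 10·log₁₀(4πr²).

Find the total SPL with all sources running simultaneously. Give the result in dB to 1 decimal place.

84.0 dB

Source at 14.9 m: Lp = 100.2 − 10·log₁₀(4π·14.9²) = 100.2 − 10·log₁₀(2789.860) = 65.7 dB.
Sum in the linear (power) domain: Σ 10^(Lᵢ/10) = 10^(65.7/10) + 10^(80.6/10) + 10^(81.3/10) = 2.534e+08.
L_total = 10·log₁₀(2.534e+08) = 84.0 dB.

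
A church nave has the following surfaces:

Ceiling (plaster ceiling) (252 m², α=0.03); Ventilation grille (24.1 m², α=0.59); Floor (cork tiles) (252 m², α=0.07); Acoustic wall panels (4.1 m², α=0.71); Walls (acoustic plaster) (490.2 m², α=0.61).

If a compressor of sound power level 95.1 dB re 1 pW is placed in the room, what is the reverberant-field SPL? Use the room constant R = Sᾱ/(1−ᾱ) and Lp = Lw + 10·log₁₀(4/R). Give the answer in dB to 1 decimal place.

Σ(Sᵢαᵢ) = 252×0.03 + 24.1×0.59 + 252×0.07 + 4.1×0.71 + 490.2×0.61 = 341.352; total area S = 1022.4 m².
ᾱ = 341.352/1022.4 = 0.3339; R = Sᾱ/(1−ᾱ) = 341.352/(1−0.3339) = 512.464 m².
Lp = 95.1 + 10·log₁₀(4/512.464) = 95.1 + (-21.08) = 74.0 dB.

74.0 dB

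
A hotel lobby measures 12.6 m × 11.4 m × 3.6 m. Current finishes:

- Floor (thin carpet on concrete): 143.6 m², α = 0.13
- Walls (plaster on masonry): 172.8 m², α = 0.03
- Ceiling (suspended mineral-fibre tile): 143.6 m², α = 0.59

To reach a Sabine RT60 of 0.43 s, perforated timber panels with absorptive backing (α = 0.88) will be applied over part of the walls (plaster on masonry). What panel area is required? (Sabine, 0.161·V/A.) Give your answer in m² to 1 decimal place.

Total absorption A₁ = 143.6×0.13 + 172.8×0.03 + 143.6×0.59
  = 18.668 + 5.184 + 84.724 = 108.576 m² sabins.
V = 517.104 m³. Target absorption A₂ = 0.161 × 517.104 / 0.43 = 193.613 sabins.
Absorption to add: 193.613 − 108.576 = 85.037 sabins.
Net gain per m²: Δα = 0.88 − 0.03 = 0.85.
Area = ΔA/Δα = 85.037/0.85 = 100.0 m².

100.0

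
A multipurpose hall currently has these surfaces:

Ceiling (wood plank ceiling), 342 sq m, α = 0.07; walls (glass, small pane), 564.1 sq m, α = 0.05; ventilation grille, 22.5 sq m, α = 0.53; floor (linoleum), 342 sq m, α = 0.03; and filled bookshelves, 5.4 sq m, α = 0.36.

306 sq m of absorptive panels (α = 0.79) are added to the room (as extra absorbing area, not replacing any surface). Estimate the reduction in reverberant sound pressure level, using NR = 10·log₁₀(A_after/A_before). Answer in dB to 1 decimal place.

Summing Sᵢαᵢ: 23.940 + 28.205 + 11.925 + 10.260 + 1.944 → A_before = 76.274 sabins.
Added absorption = 306 × 0.79 = 241.740 sabins.
New total A_after = 318.014 sabins.
NR = 10·log₁₀(318.014/76.274) = 6.2 dB.

6.2 dB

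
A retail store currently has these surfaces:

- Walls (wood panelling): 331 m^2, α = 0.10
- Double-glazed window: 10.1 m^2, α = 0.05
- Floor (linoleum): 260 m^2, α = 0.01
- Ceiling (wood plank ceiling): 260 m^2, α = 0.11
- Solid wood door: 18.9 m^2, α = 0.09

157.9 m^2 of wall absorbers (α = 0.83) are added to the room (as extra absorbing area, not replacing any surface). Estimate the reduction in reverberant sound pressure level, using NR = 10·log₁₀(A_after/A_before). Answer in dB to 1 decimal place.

4.7 dB

Total absorption A_before = 331*0.10 + 10.1*0.05 + 260*0.01 + 260*0.11 + 18.9*0.09
  = 33.100 + 0.505 + 2.600 + 28.600 + 1.701 = 66.506 m^2 sabins.
Treatment contributes 157.9·0.83 = 131.057 sabins.
New total A_after = 197.563 sabins.
NR = 10·log₁₀(197.563/66.506) = 4.7 dB.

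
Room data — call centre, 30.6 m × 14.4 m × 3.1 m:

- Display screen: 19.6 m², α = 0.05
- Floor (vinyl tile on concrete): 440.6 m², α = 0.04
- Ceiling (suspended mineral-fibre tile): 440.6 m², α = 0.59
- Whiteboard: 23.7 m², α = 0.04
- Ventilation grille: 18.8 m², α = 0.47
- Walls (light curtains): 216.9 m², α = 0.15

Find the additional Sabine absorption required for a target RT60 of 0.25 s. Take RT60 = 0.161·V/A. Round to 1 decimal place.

Equivalent absorption area: A₁ = 19.6·0.05 + 440.6·0.04 + 440.6·0.59 + 23.7·0.04 + 18.8·0.47 + 216.9·0.15 = 320.877 m².
Target A₂ = 0.161·1365.984/0.25 = 879.694 sabins (V = 1365.984 m³).
Additional absorption ΔA = 879.694 − 320.877 = 558.8 sabins.

558.8 sabins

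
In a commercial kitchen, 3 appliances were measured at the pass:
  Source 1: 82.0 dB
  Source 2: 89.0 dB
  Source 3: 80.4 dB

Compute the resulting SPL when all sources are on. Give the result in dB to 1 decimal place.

90.3 dB

Converting to relative power and adding: 10^(82.0/10) + 10^(89.0/10) + 10^(80.4/10) = 1.062e+09.
L_total = 10·log₁₀(1.062e+09) = 90.3 dB.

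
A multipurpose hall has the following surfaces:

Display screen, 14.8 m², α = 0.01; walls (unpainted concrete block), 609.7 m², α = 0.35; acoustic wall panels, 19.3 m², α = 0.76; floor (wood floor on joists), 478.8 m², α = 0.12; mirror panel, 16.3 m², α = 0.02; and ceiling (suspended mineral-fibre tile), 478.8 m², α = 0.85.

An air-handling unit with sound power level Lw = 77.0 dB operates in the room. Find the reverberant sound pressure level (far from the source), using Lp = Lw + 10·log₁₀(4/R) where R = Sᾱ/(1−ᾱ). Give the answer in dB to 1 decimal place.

A = 692.973 sabins; S = 1617.7 m².
ᾱ = 0.4284, so room constant R = A/(1−ᾱ) = 1212.339 m².
Lp = 77.0 + 10·log₁₀(4/1212.339) = 77.0 + (-24.82) = 52.2 dB.

52.2 dB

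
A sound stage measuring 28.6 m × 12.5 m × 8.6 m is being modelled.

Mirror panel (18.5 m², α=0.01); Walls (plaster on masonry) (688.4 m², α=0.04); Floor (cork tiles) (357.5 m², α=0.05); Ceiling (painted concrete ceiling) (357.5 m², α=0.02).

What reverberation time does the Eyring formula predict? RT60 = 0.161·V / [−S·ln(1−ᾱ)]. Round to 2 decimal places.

9.21 sec

Total surface area S = 18.5 + 688.4 + 357.5 + 357.5 = 1421.9 m².
Absorption A = 18.5×0.01 + 688.4×0.04 + 357.5×0.05 + 357.5×0.02 = 52.746 sabins.
ᾱ = 52.746 / 1421.9 = 0.0371.
Eyring denominator: −S ln(1−ᾱ) = 53.756.
V = 28.6 × 12.5 × 8.6 = 3074.5 m³.
T = 0.161·V/[−S·ln(1−ᾱ)] = 0.161·3074.5/53.756 = 9.21 s.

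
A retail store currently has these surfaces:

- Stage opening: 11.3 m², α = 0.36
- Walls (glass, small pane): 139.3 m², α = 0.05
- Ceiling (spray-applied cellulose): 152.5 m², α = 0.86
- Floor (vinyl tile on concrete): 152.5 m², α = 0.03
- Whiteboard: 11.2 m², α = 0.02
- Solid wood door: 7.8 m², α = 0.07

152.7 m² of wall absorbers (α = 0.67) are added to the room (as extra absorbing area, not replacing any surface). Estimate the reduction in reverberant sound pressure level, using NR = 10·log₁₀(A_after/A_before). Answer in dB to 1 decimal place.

A_before = Σ Sᵢαᵢ = 11.3*0.36 + 139.3*0.05 + 152.5*0.86 + 152.5*0.03 + 11.2*0.02 + 7.8*0.07 = 147.528 sabins.
Treatment contributes 152.7·0.67 = 102.309 sabins.
A_after = 147.528 + 102.309 = 249.837 sabins.
NR = 10·log₁₀(249.837/147.528) = 2.3 dB.

2.3 dB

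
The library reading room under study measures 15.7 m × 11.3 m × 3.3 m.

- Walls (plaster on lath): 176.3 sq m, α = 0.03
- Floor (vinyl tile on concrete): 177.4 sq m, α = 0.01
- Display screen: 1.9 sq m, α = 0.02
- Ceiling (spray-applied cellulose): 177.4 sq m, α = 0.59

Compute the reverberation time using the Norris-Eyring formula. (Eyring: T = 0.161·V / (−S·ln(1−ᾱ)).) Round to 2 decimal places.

S = Σ Sᵢ = 533.0 sq m.
Σ(Sᵢαᵢ) = 176.3·0.03 + 177.4·0.01 + 1.9·0.02 + 177.4·0.59 = 111.767.
Mean coefficient ᾱ = A/S = 0.2097.
−S·ln(1−ᾱ) = −533.0 × ln(1 − 0.2097) = 125.438.
V = 15.7 × 11.3 × 3.3 = 585.453 m³.
T = 0.161·V/[−S·ln(1−ᾱ)] = 0.161·585.453/125.438 = 0.75 s.

0.75 seconds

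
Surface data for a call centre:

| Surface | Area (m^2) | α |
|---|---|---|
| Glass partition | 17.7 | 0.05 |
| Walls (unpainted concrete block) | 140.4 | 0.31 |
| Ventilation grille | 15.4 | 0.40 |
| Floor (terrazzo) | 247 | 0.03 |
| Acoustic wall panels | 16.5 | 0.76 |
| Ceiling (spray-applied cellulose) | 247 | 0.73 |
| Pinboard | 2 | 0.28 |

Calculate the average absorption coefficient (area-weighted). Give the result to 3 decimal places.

0.366

S = Σ Sᵢ = 17.7 + 140.4 + 15.4 + 247 + 16.5 + 247 + 2 = 686.0 m^2.
A = 17.7·0.05 + 140.4·0.31 + 15.4·0.40 + 247·0.03 + 16.5·0.76 + 247·0.73 + 2·0.28 = 251.389 sabins.
ᾱ = A/S = 0.366.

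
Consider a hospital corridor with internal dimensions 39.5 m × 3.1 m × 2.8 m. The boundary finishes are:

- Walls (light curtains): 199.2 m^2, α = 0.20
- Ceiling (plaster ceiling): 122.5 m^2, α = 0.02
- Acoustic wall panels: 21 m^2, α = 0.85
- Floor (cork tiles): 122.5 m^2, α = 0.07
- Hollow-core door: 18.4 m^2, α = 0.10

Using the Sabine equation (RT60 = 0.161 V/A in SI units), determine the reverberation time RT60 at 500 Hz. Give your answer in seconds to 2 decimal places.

0.78 seconds

A = Σ Sᵢαᵢ = 199.2×0.20 + 122.5×0.02 + 21×0.85 + 122.5×0.07 + 18.4×0.10 = 70.555 sabins.
V = 39.5·3.1·2.8 = 342.86 m³.
T = 0.161 V/A = 0.161·342.86/70.555 = 0.78 s.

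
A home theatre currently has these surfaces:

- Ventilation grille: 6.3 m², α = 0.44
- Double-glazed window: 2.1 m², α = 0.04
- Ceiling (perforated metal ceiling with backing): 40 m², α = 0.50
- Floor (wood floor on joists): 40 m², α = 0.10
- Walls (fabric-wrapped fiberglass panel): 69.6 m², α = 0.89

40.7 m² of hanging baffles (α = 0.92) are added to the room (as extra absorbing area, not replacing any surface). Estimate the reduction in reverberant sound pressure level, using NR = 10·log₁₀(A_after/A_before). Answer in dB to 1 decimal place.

1.5 dB

Summing Sᵢαᵢ: 2.772 + 0.084 + 20.000 + 4.000 + 61.944 → A_before = 88.800 sabins.
Added absorption = 40.7 × 0.92 = 37.444 sabins.
New total A_after = 126.244 sabins.
NR = 10·log₁₀(126.244/88.800) = 1.5 dB.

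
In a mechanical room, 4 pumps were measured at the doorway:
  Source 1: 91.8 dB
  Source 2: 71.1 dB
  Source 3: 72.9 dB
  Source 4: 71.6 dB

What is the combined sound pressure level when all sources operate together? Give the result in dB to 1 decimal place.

91.9 dB

Converting to relative power and adding: 10^(91.8/10) + 10^(71.1/10) + 10^(72.9/10) + 10^(71.6/10) = 1.56e+09.
Back to dB: 10·log₁₀ Σ = 91.9 dB.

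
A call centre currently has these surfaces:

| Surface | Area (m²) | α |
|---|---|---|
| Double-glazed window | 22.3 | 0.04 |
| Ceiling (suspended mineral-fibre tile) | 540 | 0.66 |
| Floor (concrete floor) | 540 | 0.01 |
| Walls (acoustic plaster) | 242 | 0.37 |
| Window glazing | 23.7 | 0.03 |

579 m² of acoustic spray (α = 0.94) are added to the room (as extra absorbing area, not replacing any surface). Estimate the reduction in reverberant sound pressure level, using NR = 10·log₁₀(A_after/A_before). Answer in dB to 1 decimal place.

3.4 dB

Equivalent absorption area: A_before = 22.3×0.04 + 540×0.66 + 540×0.01 + 242×0.37 + 23.7×0.03 = 452.943 m².
Treatment contributes 579·0.94 = 544.260 sabins.
New total A_after = 997.203 sabins.
Reduction = 10 log₁₀(A_after/A_before) = 10 log₁₀(2.2016) = 3.4 dB.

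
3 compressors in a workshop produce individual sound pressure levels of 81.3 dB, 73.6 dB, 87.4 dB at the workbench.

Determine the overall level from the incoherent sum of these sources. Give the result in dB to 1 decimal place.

Σ 10^(Lᵢ/10) = 7.073e+08.
Combined level = 10 log₁₀(7.073e+08) = 88.5 dB.

88.5 dB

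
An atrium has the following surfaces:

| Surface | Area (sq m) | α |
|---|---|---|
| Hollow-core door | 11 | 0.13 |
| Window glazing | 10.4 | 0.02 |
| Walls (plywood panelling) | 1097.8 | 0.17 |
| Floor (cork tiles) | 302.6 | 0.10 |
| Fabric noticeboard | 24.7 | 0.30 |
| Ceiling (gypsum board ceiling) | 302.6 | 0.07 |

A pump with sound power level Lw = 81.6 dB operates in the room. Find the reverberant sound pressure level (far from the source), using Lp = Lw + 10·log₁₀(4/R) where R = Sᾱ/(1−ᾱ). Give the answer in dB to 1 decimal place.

63.0 dB

A = 247.116 sabins; S = 1749.1 sq m.
ᾱ = 0.1413, so room constant R = A/(1−ᾱ) = 287.779 sq m.
Lp = 81.6 + 10·log₁₀(4/287.779) = 81.6 + (-18.57) = 63.0 dB.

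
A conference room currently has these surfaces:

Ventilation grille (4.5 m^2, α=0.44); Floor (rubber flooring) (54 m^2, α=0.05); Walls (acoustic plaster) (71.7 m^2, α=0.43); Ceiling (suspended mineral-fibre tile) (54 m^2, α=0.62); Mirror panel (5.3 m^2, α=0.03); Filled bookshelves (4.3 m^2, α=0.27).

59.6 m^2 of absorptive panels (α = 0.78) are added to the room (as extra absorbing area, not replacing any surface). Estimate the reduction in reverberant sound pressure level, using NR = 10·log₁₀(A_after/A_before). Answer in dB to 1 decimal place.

A_before = Σ Sᵢαᵢ = 4.5·0.44 + 54·0.05 + 71.7·0.43 + 54·0.62 + 5.3·0.03 + 4.3·0.27 = 70.311 sabins.
Treatment contributes 59.6·0.78 = 46.488 sabins.
A_after = 70.311 + 46.488 = 116.799 sabins.
NR = 10·log₁₀(116.799/70.311) = 2.2 dB.

2.2 dB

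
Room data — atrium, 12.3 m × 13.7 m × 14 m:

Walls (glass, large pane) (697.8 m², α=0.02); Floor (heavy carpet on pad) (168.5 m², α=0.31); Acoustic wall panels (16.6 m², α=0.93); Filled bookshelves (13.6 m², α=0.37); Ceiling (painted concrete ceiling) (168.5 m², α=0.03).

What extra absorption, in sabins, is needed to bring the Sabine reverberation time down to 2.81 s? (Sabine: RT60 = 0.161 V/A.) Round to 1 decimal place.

43.5 sabins

A₁ = Σ Sᵢαᵢ = 697.8×0.02 + 168.5×0.31 + 16.6×0.93 + 13.6×0.37 + 168.5×0.03 = 91.716 sabins.
V = 2359.14 m³. Required absorption A₂ = 0.161 × 2359.14 / 2.81 = 135.168 sabins.
Additional absorption ΔA = 135.168 − 91.716 = 43.5 sabins.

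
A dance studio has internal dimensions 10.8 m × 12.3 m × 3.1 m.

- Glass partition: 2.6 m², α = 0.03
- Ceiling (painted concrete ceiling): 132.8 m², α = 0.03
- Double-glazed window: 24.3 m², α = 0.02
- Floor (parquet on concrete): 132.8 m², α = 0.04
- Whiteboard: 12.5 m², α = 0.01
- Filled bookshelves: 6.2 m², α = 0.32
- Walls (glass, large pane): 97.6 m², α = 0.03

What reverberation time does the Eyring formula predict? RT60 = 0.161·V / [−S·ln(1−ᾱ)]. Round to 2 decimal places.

Total surface area S = 2.6 + 132.8 + 24.3 + 132.8 + 12.5 + 6.2 + 97.6 = 408.8 m².
Σ(Sᵢαᵢ) = 2.6×0.03 + 132.8×0.03 + 24.3×0.02 + 132.8×0.04 + 12.5×0.01 + 6.2×0.32 + 97.6×0.03 = 14.897.
Mean coefficient ᾱ = A/S = 0.0364.
Eyring denominator: −S ln(1−ᾱ) = 15.158.
V = 10.8 × 12.3 × 3.1 = 411.804 m³.
T = 0.161·V/[−S·ln(1−ᾱ)] = 0.161·411.804/15.158 = 4.37 s.

4.37 seconds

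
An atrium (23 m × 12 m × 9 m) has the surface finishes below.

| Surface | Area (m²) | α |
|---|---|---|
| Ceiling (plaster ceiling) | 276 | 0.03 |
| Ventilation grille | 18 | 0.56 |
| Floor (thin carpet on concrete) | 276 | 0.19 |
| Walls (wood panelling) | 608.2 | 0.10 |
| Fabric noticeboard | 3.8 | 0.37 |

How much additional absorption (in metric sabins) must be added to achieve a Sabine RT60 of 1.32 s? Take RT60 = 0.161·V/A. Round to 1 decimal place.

Summing Sᵢαᵢ: 8.280 + 10.080 + 52.440 + 60.820 + 1.406 → A₁ = 133.026 sabins.
For T = 1.32 s, need A₂ = 0.161·V/T = 0.161·2484/1.32 = 302.973 sabins.
Additional absorption ΔA = 302.973 − 133.026 = 169.9 sabins.

169.9 sabins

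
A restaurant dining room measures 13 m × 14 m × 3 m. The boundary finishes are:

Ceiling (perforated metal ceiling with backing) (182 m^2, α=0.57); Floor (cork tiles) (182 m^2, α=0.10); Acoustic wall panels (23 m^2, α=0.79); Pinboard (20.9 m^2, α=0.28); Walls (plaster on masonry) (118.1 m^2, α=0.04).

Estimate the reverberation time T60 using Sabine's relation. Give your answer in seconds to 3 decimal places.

0.583 seconds

Summing Sᵢαᵢ: 103.740 + 18.200 + 18.170 + 5.852 + 4.724 → A = 150.686 sabins.
V = 13·14·3 = 546 m³.
Sabine: RT60 = 0.161 × 546 / 150.686 = 0.583 s.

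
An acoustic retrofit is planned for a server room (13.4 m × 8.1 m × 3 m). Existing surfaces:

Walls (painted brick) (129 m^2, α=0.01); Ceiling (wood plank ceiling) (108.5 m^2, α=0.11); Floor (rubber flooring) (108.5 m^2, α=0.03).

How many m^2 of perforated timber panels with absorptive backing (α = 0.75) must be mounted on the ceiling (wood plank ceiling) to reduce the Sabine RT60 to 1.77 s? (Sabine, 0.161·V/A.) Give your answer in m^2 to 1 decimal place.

Summing Sᵢαᵢ: 1.290 + 11.935 + 3.255 → A₁ = 16.480 sabins.
Required A₂ = 0.161·325.62/1.77 = 29.619 sabins.
ΔA needed = 29.619 − 16.480 = 13.139 sabins.
Each m^2 of panel replacing the ceiling (wood plank ceiling) adds (0.75 − 0.11) = 0.64 sabins.
Panel area = 13.139 / 0.64 = 20.5 m^2.

20.5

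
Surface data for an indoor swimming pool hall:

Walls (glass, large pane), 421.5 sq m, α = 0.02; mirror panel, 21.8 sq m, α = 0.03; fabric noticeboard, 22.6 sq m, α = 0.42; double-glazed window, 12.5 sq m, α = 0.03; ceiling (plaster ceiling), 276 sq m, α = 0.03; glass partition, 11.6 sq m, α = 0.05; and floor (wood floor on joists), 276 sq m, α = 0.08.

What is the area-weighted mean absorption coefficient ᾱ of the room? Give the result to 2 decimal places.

0.05

Total surface area S = 1042.0 sq m.
Σ(Sᵢαᵢ) = 421.5×0.02 + 21.8×0.03 + 22.6×0.42 + 12.5×0.03 + 276×0.03 + 11.6×0.05 + 276×0.08 = 49.891.
ᾱ = 49.891 / 1042.0 = 0.05.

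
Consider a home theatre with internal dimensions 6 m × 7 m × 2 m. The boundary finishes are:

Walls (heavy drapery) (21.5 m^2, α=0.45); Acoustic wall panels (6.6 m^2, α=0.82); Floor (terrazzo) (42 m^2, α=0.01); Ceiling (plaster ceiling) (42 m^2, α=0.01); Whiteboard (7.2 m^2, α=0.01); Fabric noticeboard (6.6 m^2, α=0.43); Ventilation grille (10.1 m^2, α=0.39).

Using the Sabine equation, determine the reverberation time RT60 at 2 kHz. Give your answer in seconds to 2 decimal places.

0.59 sec

Total absorption A = 21.5·0.45 + 6.6·0.82 + 42·0.01 + 42·0.01 + 7.2·0.01 + 6.6·0.43 + 10.1·0.39
  = 9.675 + 5.412 + 0.420 + 0.420 + 0.072 + 2.838 + 3.939 = 22.776 m^2 sabins.
V = 6·7·2 = 84 m³.
Sabine: RT60 = 0.161 × 84 / 22.776 = 0.59 s.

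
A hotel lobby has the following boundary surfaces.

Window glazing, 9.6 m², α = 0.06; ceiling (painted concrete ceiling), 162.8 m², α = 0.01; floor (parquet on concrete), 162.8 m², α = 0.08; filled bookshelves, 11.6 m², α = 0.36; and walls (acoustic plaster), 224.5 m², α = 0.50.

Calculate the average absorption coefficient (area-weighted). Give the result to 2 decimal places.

Total surface area S = 571.3 m².
Σ(Sᵢαᵢ) = 9.6·0.06 + 162.8·0.01 + 162.8·0.08 + 11.6·0.36 + 224.5·0.50 = 131.654.
ᾱ = A/S = 0.23.

0.23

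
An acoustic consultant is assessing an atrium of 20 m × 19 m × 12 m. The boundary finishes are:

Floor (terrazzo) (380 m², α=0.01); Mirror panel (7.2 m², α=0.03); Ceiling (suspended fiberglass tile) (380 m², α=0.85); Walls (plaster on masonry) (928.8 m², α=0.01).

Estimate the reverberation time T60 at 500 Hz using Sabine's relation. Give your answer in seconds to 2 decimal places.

2.18 sec

Equivalent absorption area: A = 380·0.01 + 7.2·0.03 + 380·0.85 + 928.8·0.01 = 336.304 m².
V = 20·19·12 = 4560 m³.
RT60 = 0.161 · V / A = 0.161 × 4560 / 336.304 = 2.18 s.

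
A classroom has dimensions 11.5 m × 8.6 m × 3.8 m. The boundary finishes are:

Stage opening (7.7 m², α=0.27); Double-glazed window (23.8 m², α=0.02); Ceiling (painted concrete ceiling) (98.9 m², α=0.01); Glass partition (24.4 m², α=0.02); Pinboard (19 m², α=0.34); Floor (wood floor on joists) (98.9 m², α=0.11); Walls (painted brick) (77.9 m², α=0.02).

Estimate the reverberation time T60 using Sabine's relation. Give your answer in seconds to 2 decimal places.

Equivalent absorption area: A = 7.7×0.27 + 23.8×0.02 + 98.9×0.01 + 24.4×0.02 + 19×0.34 + 98.9×0.11 + 77.9×0.02 = 22.929 m².
Volume V = 11.5 × 8.6 × 3.8 = 375.82 m³.
T = 0.161 V/A = 0.161·375.82/22.929 = 2.64 s.

2.64 sec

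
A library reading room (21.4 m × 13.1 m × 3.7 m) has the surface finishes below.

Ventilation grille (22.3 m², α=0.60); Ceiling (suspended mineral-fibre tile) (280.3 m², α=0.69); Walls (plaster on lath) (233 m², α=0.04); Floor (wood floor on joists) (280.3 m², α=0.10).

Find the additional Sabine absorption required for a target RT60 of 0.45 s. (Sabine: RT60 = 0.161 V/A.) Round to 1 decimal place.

Summing Sᵢαᵢ: 13.380 + 193.407 + 9.320 + 28.030 → A₁ = 244.137 sabins.
Target A₂ = 0.161·1037.258/0.45 = 371.108 sabins (V = 1037.258 m³).
Shortfall: 371.108 − 244.137 = 127.0 sabins.

127.0 sabins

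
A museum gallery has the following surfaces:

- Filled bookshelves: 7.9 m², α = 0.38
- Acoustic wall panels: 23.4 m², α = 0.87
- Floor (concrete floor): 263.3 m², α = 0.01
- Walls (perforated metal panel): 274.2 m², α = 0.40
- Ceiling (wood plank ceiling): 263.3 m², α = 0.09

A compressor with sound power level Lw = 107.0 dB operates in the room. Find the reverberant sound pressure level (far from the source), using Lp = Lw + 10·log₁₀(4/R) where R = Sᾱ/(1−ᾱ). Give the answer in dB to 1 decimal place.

90.1 dB

Σ(Sᵢαᵢ) = 7.9×0.38 + 23.4×0.87 + 263.3×0.01 + 274.2×0.40 + 263.3×0.09 = 159.370; total area S = 832.1 m².
ᾱ = 159.370/832.1 = 0.1915; R = Sᾱ/(1−ᾱ) = 159.370/(1−0.1915) = 197.118 m².
Lp = 107.0 + 10·log₁₀(4/197.118) = 107.0 + (-16.93) = 90.1 dB.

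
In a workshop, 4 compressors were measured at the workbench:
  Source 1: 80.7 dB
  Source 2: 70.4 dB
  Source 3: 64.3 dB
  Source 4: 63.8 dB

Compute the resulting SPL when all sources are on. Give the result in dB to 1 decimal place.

81.3 dB

Sum in the linear (power) domain: Σ 10^(Lᵢ/10) = 10^(80.7/10) + 10^(70.4/10) + 10^(64.3/10) + 10^(63.8/10) = 1.335e+08.
Back to dB: 10·log₁₀ Σ = 81.3 dB.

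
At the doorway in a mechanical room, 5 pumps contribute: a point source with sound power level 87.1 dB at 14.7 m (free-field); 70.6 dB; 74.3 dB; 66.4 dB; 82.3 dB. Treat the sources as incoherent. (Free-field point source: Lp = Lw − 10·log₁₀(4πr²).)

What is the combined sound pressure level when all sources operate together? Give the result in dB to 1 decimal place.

Source at 14.7 m: Lp = 87.1 − 10·log₁₀(4π·14.7²) = 87.1 − 10·log₁₀(2715.467) = 52.8 dB.
Converting to relative power and adding: 10^(52.8/10) + 10^(70.6/10) + 10^(74.3/10) + 10^(66.4/10) + 10^(82.3/10) = 2.128e+08.
Back to dB: 10·log₁₀ Σ = 83.3 dB.

83.3 dB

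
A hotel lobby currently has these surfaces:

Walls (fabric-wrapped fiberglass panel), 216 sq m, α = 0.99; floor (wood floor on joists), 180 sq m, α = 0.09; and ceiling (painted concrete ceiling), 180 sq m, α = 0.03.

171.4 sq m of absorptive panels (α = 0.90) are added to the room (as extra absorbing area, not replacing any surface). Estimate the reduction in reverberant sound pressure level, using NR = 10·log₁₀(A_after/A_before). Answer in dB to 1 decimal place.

2.2 dB

Summing Sᵢαᵢ: 213.840 + 16.200 + 5.400 → A_before = 235.440 sabins.
Treatment contributes 171.4·0.90 = 154.260 sabins.
New total A_after = 389.700 sabins.
Reduction = 10 log₁₀(A_after/A_before) = 10 log₁₀(1.6552) = 2.2 dB.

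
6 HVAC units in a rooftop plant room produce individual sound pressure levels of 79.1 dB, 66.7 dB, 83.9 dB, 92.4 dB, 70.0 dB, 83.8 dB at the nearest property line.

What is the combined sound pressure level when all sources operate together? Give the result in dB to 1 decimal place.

93.7 dB

Converting to relative power and adding: 10^(79.1/10) + 10^(66.7/10) + 10^(83.9/10) + 10^(92.4/10) + 10^(70.0/10) + 10^(83.8/10) = 2.319e+09.
L_total = 10·log₁₀(2.319e+09) = 93.7 dB.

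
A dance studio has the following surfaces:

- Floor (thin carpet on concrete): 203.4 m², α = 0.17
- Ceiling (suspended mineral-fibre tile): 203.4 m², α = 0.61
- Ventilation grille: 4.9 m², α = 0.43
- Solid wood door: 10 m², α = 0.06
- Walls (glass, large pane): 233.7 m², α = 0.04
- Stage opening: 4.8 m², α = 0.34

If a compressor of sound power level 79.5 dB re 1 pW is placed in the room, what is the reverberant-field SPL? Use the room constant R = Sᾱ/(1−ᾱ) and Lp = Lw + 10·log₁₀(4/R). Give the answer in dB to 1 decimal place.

61.8 dB

Σ(Sᵢαᵢ) = 203.4·0.17 + 203.4·0.61 + 4.9·0.43 + 10·0.06 + 233.7·0.04 + 4.8·0.34 = 172.339; total area S = 660.2 m².
ᾱ = 172.339/660.2 = 0.2610; R = Sᾱ/(1−ᾱ) = 172.339/(1−0.2610) = 233.206 m².
Lp = Lw + 10 log₁₀(4/R) = 79.5 -17.66 = 61.8 dB.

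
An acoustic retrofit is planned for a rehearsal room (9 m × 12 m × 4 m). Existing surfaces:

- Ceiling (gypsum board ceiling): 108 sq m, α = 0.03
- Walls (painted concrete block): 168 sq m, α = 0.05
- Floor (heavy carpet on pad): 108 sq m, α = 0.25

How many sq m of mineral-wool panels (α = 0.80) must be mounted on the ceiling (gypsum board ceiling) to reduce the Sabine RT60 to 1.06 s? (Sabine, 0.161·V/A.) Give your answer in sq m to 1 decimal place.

35.0

Total absorption A₁ = 108×0.03 + 168×0.05 + 108×0.25
  = 3.240 + 8.400 + 27.000 = 38.640 sq m sabins.
Required A₂ = 0.161·432/1.06 = 65.615 sabins.
Absorption to add: 65.615 − 38.640 = 26.975 sabins.
Each sq m of panel replacing the ceiling (gypsum board ceiling) adds (0.80 − 0.03) = 0.77 sabins.
Panel area = 26.975 / 0.77 = 35.0 sq m.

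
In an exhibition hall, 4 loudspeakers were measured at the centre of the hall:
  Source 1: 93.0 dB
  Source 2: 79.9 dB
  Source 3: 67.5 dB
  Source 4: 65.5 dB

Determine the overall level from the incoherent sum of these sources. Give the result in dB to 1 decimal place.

93.2 dB

Converting to relative power and adding: 10^(93.0/10) + 10^(79.9/10) + 10^(67.5/10) + 10^(65.5/10) = 2.102e+09.
Back to dB: 10·log₁₀ Σ = 93.2 dB.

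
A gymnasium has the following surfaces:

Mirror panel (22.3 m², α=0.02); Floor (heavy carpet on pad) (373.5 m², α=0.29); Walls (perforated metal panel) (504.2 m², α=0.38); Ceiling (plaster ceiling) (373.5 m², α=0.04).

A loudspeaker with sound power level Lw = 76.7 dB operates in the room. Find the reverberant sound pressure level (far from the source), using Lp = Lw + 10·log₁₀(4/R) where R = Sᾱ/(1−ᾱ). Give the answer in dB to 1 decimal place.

56.5 dB

Σ(Sᵢαᵢ) = 22.3×0.02 + 373.5×0.29 + 504.2×0.38 + 373.5×0.04 = 315.297; total area S = 1273.5 m².
ᾱ = 0.2476, so room constant R = A/(1−ᾱ) = 419.055 m².
Lp = 76.7 + 10·log₁₀(4/419.055) = 76.7 + (-20.20) = 56.5 dB.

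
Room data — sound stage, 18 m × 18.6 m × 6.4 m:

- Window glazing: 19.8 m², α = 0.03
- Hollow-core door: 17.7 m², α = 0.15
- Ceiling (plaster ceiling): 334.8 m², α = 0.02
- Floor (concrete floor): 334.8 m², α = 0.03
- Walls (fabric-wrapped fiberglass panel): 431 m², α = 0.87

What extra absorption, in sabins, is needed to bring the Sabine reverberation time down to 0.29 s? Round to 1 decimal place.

794.6 sabins

Equivalent absorption area: A₁ = 19.8*0.03 + 17.7*0.15 + 334.8*0.02 + 334.8*0.03 + 431*0.87 = 394.959 m².
Target A₂ = 0.161·2142.72/0.29 = 1189.579 sabins (V = 2142.72 m³).
Additional absorption ΔA = 1189.579 − 394.959 = 794.6 sabins.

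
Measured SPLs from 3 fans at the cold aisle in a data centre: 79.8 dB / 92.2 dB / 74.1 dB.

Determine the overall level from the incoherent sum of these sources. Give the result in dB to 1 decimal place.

92.5 dB

Σ 10^(Lᵢ/10) = 1.781e+09.
Back to dB: 10·log₁₀ Σ = 92.5 dB.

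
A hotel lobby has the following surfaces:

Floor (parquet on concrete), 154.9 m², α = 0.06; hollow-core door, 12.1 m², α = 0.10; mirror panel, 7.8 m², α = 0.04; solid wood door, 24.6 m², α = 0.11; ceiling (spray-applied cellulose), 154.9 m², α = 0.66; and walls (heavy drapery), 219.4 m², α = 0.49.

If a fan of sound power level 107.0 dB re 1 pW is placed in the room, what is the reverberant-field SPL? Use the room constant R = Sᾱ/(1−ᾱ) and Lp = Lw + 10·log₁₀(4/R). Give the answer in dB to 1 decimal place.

Σ(Sᵢαᵢ) = 154.9·0.06 + 12.1·0.10 + 7.8·0.04 + 24.6·0.11 + 154.9·0.66 + 219.4·0.49 = 223.262; total area S = 573.7 m².
ᾱ = 223.262/573.7 = 0.3892; R = Sᾱ/(1−ᾱ) = 223.262/(1−0.3892) = 365.524 m².
Lp = Lw + 10 log₁₀(4/R) = 107.0 -19.61 = 87.4 dB.

87.4 dB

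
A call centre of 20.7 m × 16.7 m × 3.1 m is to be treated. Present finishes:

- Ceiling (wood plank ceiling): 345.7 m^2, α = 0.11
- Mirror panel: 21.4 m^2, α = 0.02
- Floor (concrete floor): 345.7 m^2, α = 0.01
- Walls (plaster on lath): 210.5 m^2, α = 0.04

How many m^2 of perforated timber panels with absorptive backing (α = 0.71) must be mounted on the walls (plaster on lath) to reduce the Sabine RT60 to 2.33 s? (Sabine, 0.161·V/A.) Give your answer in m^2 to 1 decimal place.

35.4

Summing Sᵢαᵢ: 38.027 + 0.428 + 3.457 + 8.420 → A₁ = 50.332 sabins.
Required A₂ = 0.161·1071.639/2.33 = 74.049 sabins.
ΔA needed = 74.049 − 50.332 = 23.717 sabins.
Net gain per m^2: Δα = 0.71 − 0.04 = 0.67.
Panel area = 23.717 / 0.67 = 35.4 m^2.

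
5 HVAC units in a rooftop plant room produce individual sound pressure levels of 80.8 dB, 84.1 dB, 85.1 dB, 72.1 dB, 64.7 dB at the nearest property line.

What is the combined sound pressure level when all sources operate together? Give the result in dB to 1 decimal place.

Sum in the linear (power) domain: Σ 10^(Lᵢ/10) = 10^(80.8/10) + 10^(84.1/10) + 10^(85.1/10) + 10^(72.1/10) + 10^(64.7/10) = 7.2e+08.
L_total = 10·log₁₀(7.2e+08) = 88.6 dB.

88.6 dB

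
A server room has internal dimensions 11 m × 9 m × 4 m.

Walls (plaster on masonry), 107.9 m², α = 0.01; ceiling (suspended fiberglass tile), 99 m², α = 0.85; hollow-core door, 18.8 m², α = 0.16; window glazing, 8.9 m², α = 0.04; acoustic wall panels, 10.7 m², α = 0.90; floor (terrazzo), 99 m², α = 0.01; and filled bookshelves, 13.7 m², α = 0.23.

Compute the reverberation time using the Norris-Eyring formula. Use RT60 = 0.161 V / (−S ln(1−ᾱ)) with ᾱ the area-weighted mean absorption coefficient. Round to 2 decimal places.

0.53 seconds

S = Σ Sᵢ = 358.0 m².
Absorption A = 107.9·0.01 + 99·0.85 + 18.8·0.16 + 8.9·0.04 + 10.7·0.90 + 99·0.01 + 13.7·0.23 = 102.364 sabins.
Mean coefficient ᾱ = A/S = 0.2859.
−S·ln(1−ᾱ) = −358.0 × ln(1 − 0.2859) = 120.550.
V = 11 × 9 × 4 = 396 m³.
RT60 = 0.161 × 396 / 120.550 = 0.53 s.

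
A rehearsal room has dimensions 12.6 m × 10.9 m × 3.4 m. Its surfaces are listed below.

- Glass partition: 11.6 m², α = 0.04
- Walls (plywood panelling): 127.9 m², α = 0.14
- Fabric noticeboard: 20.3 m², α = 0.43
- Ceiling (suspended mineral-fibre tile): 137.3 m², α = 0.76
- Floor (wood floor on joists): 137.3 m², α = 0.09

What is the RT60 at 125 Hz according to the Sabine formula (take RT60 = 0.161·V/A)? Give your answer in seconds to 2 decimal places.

0.52 sec

Total absorption A = 11.6·0.04 + 127.9·0.14 + 20.3·0.43 + 137.3·0.76 + 137.3·0.09
  = 0.464 + 17.906 + 8.729 + 104.348 + 12.357 = 143.804 m² sabins.
Room volume: 466.956 m³.
T = 0.161 V/A = 0.161·466.956/143.804 = 0.52 s.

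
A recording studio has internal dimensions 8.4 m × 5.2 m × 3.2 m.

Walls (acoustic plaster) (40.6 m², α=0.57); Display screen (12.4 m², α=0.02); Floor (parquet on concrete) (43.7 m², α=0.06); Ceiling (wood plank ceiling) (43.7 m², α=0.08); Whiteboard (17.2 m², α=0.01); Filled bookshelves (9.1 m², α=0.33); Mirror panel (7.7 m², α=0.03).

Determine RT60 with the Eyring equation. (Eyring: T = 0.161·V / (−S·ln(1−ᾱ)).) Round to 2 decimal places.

0.62 sec

S = Σ Sᵢ = 174.4 m².
Absorption A = 40.6×0.57 + 12.4×0.02 + 43.7×0.06 + 43.7×0.08 + 17.2×0.01 + 9.1×0.33 + 7.7×0.03 = 32.914 sabins.
ᾱ = 32.914 / 174.4 = 0.1887.
Eyring denominator: −S ln(1−ᾱ) = 36.470.
V = 8.4 × 5.2 × 3.2 = 139.776 m³.
T = 0.161·V/[−S·ln(1−ᾱ)] = 0.161·139.776/36.470 = 0.62 s.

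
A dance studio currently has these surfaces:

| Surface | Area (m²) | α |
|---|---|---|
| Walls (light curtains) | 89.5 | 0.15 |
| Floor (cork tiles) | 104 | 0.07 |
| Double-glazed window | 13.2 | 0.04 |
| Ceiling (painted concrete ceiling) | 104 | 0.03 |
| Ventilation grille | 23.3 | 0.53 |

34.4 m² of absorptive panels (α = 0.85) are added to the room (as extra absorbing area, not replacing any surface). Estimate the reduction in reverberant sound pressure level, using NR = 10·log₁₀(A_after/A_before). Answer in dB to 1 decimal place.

2.5 dB

A_before = Σ Sᵢαᵢ = 89.5·0.15 + 104·0.07 + 13.2·0.04 + 104·0.03 + 23.3·0.53 = 36.702 sabins.
Treatment contributes 34.4·0.85 = 29.240 sabins.
A_after = 36.702 + 29.240 = 65.942 sabins.
NR = 10·log₁₀(65.942/36.702) = 2.5 dB.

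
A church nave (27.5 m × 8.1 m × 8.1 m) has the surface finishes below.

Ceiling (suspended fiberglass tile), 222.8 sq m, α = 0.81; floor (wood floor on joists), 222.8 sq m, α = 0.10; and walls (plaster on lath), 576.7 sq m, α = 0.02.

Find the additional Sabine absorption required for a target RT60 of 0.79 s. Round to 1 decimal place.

153.4 sabins

Total absorption A₁ = 222.8×0.81 + 222.8×0.10 + 576.7×0.02
  = 180.468 + 22.280 + 11.534 = 214.282 sq m sabins.
Target A₂ = 0.161·1804.275/0.79 = 367.707 sabins (V = 1804.275 m³).
Additional absorption ΔA = 367.707 − 214.282 = 153.4 sabins.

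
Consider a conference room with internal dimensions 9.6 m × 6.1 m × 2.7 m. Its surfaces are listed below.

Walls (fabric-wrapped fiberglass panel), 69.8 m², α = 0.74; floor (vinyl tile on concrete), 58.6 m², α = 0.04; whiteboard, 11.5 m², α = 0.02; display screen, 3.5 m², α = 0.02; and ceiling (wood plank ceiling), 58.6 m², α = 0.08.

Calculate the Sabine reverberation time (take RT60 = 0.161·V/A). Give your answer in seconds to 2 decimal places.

A = Σ Sᵢαᵢ = 69.8·0.74 + 58.6·0.04 + 11.5·0.02 + 3.5·0.02 + 58.6·0.08 = 58.984 sabins.
Room volume: 158.112 m³.
Sabine: RT60 = 0.161 × 158.112 / 58.984 = 0.43 s.

0.43 sec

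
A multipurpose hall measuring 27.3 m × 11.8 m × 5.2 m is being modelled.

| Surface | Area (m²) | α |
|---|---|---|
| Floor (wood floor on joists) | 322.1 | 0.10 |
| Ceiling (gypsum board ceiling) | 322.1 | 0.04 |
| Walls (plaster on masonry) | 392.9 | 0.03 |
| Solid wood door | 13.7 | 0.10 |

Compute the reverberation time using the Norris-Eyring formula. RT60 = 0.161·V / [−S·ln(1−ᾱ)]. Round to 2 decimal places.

4.50 s

S = Σ Sᵢ = 1050.8 m².
Absorption A = 322.1·0.10 + 322.1·0.04 + 392.9·0.03 + 13.7·0.10 = 58.251 sabins.
Mean coefficient ᾱ = A/S = 0.0554.
−S·ln(1−ᾱ) = −1050.8 × ln(1 − 0.0554) = 59.889.
V = 27.3 × 11.8 × 5.2 = 1675.128 m³.
RT60 = 0.161 × 1675.128 / 59.889 = 4.50 s.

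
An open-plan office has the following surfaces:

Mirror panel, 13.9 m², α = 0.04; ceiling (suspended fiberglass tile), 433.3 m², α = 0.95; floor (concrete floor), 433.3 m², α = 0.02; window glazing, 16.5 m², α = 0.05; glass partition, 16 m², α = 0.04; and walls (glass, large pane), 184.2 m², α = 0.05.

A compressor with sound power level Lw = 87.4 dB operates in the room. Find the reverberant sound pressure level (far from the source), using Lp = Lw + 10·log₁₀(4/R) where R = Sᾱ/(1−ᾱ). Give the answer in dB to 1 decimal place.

Σ(Sᵢαᵢ) = 13.9·0.04 + 433.3·0.95 + 433.3·0.02 + 16.5·0.05 + 16·0.04 + 184.2·0.05 = 431.532; total area S = 1097.2 m².
ᾱ = 431.532/1097.2 = 0.3933; R = Sᾱ/(1−ᾱ) = 431.532/(1−0.3933) = 711.277 m².
Lp = 87.4 + 10·log₁₀(4/711.277) = 87.4 + (-22.50) = 64.9 dB.

64.9 dB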